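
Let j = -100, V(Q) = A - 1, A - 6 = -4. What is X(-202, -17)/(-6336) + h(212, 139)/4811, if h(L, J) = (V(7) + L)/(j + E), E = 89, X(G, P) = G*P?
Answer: -8321831/15241248 ≈ -0.54601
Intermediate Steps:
A = 2 (A = 6 - 4 = 2)
V(Q) = 1 (V(Q) = 2 - 1 = 1)
h(L, J) = -1/11 - L/11 (h(L, J) = (1 + L)/(-100 + 89) = (1 + L)/(-11) = (1 + L)*(-1/11) = -1/11 - L/11)
X(-202, -17)/(-6336) + h(212, 139)/4811 = -202*(-17)/(-6336) + (-1/11 - 1/11*212)/4811 = 3434*(-1/6336) + (-1/11 - 212/11)*(1/4811) = -1717/3168 - 213/11*1/4811 = -1717/3168 - 213/52921 = -8321831/15241248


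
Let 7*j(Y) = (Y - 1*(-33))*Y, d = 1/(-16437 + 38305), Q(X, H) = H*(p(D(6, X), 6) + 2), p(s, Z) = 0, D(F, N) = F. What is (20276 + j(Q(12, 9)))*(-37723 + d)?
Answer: -58920379762275/76538 ≈ -7.6982e+8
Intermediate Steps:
Q(X, H) = 2*H (Q(X, H) = H*(0 + 2) = H*2 = 2*H)
d = 1/21868 ≈ 4.5729e-5
j(Y) = Y*(33 + Y)/7 (j(Y) = ((Y - 1*(-33))*Y)/7 = ((Y + 33)*Y)/7 = ((33 + Y)*Y)/7 = (Y*(33 + Y))/7 = Y*(33 + Y)/7)
(20276 + j(Q(12, 9)))*(-37723 + d) = (20276 + (2*9)*(33 + 2*9)/7)*(-37723 + 1/21868) = (20276 + (⅐)*18*(33 + 18))*(-824926563/21868) = (20276 + (⅐)*18*51)*(-824926563/21868) = (20276 + 918/7)*(-824926563/21868) = (142850/7)*(-824926563/21868) = -58920379762275/76538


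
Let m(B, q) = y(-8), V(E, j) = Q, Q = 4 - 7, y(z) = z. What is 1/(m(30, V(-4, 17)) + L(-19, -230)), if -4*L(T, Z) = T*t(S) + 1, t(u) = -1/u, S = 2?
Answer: -8/85 ≈ -0.094118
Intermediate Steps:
L(T, Z) = -1/4 + T/8 (L(T, Z) = -(T*(-1/2) + 1)/4 = -(-T/2 + 1)/4 = -(1 - T/2)/4 = -1/4 + T/8)
Q = -3
V(E, j) = -3
m(B, q) = -8
1/(m(30, V(-4, 17)) + L(-19, -230)) = 1/(-8 + (-1/4 + (1/8)*(-19))) = 1/(-8 + (-1/4 - 19/8)) = 1/(-8 - 21/8) = 1/(-85/8) = -8/85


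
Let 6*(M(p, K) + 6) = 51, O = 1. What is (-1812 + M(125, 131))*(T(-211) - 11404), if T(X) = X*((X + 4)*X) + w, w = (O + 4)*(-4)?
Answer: 33393493749/2 ≈ 1.6697e+10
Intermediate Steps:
M(p, K) = 5/2 (M(p, K) = -6 + (1/6)*51 = -6 + 17/2 = 5/2)
w = -20 (w = (1 + 4)*(-4) = 5*(-4) = -20)
T(X) = -20 + X**2*(4 + X) (T(X) = X*((X + 4)*X) - 20 = X*((4 + X)*X) - 20 = X*(X*(4 + X)) - 20 = X**2*(4 + X) - 20 = -20 + X**2*(4 + X))
(-1812 + M(125, 131))*(T(-211) - 11404) = (-1812 + 5/2)*((-20 + (-211)**3 + 4*(-211)**2) - 11404) = -3619*((-20 - 9393931 + 4*44521) - 11404)/2 = -3619*((-20 - 9393931 + 178084) - 11404)/2 = -3619*(-9215867 - 11404)/2 = -3619/2*(-9227271) = 33393493749/2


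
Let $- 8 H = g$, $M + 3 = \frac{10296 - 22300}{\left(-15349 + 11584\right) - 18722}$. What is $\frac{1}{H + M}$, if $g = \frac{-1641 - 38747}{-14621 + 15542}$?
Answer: $\frac{41421054}{124899445} \approx 0.33163$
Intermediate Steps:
$g = - \frac{40388}{921} \approx -43.852$
$M = - \frac{55457}{22487}$ ($M = -3 + \frac{10296 - 22300}{\left(-15349 + 11584\right) - 18722} = -3 - \frac{12004}{-3765 - 18722} = -3 - \frac{12004}{-22487} = -3 - - \frac{12004}{22487} = -3 + \frac{12004}{22487} = - \frac{55457}{22487} \approx -2.4662$)
$H = \frac{10097}{1842}$ ($H = \left(- \frac{1}{8}\right) \left(- \frac{40388}{921}\right) = \frac{10097}{1842} \approx 5.4815$)
$\frac{1}{H + M} = \frac{1}{\frac{10097}{1842} - \frac{55457}{22487}} = \frac{1}{\frac{124899445}{41421054}} = \frac{41421054}{124899445}$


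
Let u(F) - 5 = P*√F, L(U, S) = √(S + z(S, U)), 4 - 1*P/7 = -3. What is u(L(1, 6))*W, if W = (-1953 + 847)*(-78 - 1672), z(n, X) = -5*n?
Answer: 9677500 + 94839500*2^(¾)*3^(¼)*√I ≈ 1.5811e+8 + 1.4843e+8*I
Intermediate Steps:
P = 49 (P = 28 - 7*(-3) = 28 + 21 = 49)
L(U, S) = 2*√(-S) (L(U, S) = √(S - 5*S) = √(-4*S) = 2*√(-S))
u(F) = 5 + 49*√F
W = 1935500 (W = -1106*(-1750) = 1935500)
u(L(1, 6))*W = (5 + 49*√(2*√(-1*6)))*1935500 = (5 + 49*√(2*√(-6)))*1935500 = (5 + 49*√(2*(I*√6)))*1935500 = (5 + 49*√(2*I*√6))*1935500 = (5 + 49*(2^(¾)*3^(¼)*√I))*1935500 = (5 + 49*2^(¾)*3^(¼)*√I)*1935500 = 9677500 + 94839500*2^(¾)*3^(¼)*√I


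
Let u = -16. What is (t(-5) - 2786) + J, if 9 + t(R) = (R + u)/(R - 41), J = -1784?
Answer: -210613/46 ≈ -4578.5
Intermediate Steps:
t(R) = -9 + (-16 + R)/(-41 + R) (t(R) = -9 + (R - 16)/(R - 41) = -9 + (-16 + R)/(-41 + R))
(t(-5) - 2786) + J = ((353 - 8*(-5))/(-41 - 5) - 2786) - 1784 = ((353 + 40)/(-46) - 2786) - 1784 = (-1/46*393 - 2786) - 1784 = (-393/46 - 2786) - 1784 = -128549/46 - 1784 = -210613/46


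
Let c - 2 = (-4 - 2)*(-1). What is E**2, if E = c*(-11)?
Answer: 7744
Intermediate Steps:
c = 8 (c = 2 + (-4 - 2)*(-1) = 2 - 6*(-1) = 2 + 6 = 8)
E = -88 (E = 8*(-11) = -88)
E**2 = (-88)**2 = 7744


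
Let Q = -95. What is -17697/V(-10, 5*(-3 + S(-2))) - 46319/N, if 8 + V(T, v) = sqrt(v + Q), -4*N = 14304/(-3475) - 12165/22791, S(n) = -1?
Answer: -858146497334212/21973791727 + 17697*I*sqrt(115)/179 ≈ -39053.0 + 1060.2*I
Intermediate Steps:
N = 122758613/105598300 (N = -(14304/(-3475) - 12165/22791)/4 = -(14304*(-1/3475) - 12165*1/22791)/4 = -(-14304/3475 - 4055/7597)/4 = -1/4*(-122758613/26399575) = 122758613/105598300 ≈ 1.1625)
V(T, v) = -8 + sqrt(-95 + v) (V(T, v) = -8 + sqrt(v - 95) = -8 + sqrt(-95 + v))
-17697/V(-10, 5*(-3 + S(-2))) - 46319/N = -17697/(-8 + sqrt(-95 + 5*(-3 - 1))) - 46319/122758613/105598300 = -17697/(-8 + sqrt(-95 + 5*(-4))) - 46319*105598300/122758613 = -17697/(-8 + sqrt(-95 - 20)) - 4891207657700/122758613 = -17697/(-8 + sqrt(-115)) - 4891207657700/122758613 = -17697/(-8 + I*sqrt(115)) - 4891207657700/122758613 = -4891207657700/122758613 - 17697/(-8 + I*sqrt(115))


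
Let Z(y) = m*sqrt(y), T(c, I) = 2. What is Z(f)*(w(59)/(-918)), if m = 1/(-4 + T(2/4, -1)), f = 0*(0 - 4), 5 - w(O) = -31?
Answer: 0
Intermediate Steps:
w(O) = 36 (w(O) = 5 - 1*(-31) = 5 + 31 = 36)
f = 0 (f = 0*(-4) = 0)
m = -1/2 (m = 1/(-4 + 2) = 1/(-2) = -1/2 ≈ -0.50000)
Z(y) = -sqrt(y)/2
Z(f)*(w(59)/(-918)) = (-sqrt(0)/2)*(36/(-918)) = (-1/2*0)*(36*(-1/918)) = 0*(-2/51) = 0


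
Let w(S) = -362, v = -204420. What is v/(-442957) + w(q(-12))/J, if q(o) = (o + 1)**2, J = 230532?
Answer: 23482500503/51057881562 ≈ 0.45992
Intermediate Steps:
q(o) = (1 + o)**2
v/(-442957) + w(q(-12))/J = -204420/(-442957) - 362/230532 = -204420*(-1/442957) - 362*1/230532 = 204420/442957 - 181/115266 = 23482500503/51057881562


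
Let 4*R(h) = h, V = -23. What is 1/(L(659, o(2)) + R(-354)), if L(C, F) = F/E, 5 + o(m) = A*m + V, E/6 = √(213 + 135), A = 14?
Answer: -2/177 ≈ -0.011299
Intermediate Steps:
E = 12*√87 (E = 6*√(213 + 135) = 6*√348 = 6*(2*√87) = 12*√87 ≈ 111.93)
R(h) = h/4
o(m) = -28 + 14*m (o(m) = -5 + (14*m - 23) = -5 + (-23 + 14*m) = -28 + 14*m)
L(C, F) = F*√87/1044 (L(C, F) = F/((12*√87)) = F*(√87/1044) = F*√87/1044)
1/(L(659, o(2)) + R(-354)) = 1/((-28 + 14*2)*√87/1044 + (¼)*(-354)) = 1/((-28 + 28)*√87/1044 - 177/2) = 1/((1/1044)*0*√87 - 177/2) = 1/(0 - 177/2) = 1/(-177/2) = -2/177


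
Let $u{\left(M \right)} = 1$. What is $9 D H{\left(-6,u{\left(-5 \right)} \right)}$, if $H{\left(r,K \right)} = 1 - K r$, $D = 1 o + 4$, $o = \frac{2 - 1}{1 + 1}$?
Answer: $\frac{567}{2} \approx 283.5$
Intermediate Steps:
$o = \frac{1}{2}$ ($o = 1 \cdot \frac{1}{2} = \frac{1}{2} \approx 0.5$)
$D = \frac{9}{2}$ ($D = 1 \cdot \frac{1}{2} + 4 = \frac{1}{2} + 4 = \frac{9}{2} \approx 4.5$)
$H{\left(r,K \right)} = 1 - K r$
$9 D H{\left(-6,u{\left(-5 \right)} \right)} = 9 \cdot \frac{9}{2} \left(1 - 1 \left(-6\right)\right) = \frac{81 \left(1 + 6\right)}{2} = \frac{81}{2} \cdot 7 = \frac{567}{2}$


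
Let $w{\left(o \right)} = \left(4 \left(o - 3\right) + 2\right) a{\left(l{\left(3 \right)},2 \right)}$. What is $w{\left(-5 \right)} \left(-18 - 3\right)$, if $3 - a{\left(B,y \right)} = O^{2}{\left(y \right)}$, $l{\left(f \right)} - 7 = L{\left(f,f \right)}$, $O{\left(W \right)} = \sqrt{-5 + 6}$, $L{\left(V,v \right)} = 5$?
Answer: $1260$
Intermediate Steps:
$O{\left(W \right)} = 1$ ($O{\left(W \right)} = \sqrt{1} = 1$)
$l{\left(f \right)} = 12$ ($l{\left(f \right)} = 7 + 5 = 12$)
$a{\left(B,y \right)} = 2$ ($a{\left(B,y \right)} = 3 - 1^{2} = 3 - 1 = 2$)
$w{\left(o \right)} = -20 + 8 o$ ($w{\left(o \right)} = \left(4 \left(o - 3\right) + 2\right) 2 = \left(4 \left(-3 + o\right) + 2\right) 2 = \left(\left(-12 + 4 o\right) + 2\right) 2 = \left(-10 + 4 o\right) 2 = -20 + 8 o$)
$w{\left(-5 \right)} \left(-18 - 3\right) = \left(-20 + 8 \left(-5\right)\right) \left(-18 - 3\right) = \left(-20 - 40\right) \left(-21\right) = \left(-60\right) \left(-21\right) = 1260$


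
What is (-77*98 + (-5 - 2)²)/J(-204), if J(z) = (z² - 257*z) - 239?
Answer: -7497/93805 ≈ -0.079921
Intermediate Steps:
J(z) = -239 + z² - 257*z
(-77*98 + (-5 - 2)²)/J(-204) = (-77*98 + (-5 - 2)²)/(-239 + (-204)² - 257*(-204)) = (-7546 + (-7)²)/(-239 + 41616 + 52428) = (-7546 + 49)/93805 = -7497*1/93805 = -7497/93805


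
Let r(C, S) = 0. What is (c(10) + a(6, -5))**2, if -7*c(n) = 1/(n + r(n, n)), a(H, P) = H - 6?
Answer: 1/4900 ≈ 0.00020408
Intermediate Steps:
a(H, P) = -6 + H
c(n) = -1/(7*n) (c(n) = -1/(7*(n + 0)) = -1/(7*n))
(c(10) + a(6, -5))**2 = (-1/7/10 + (-6 + 6))**2 = (-1/7*1/10 + 0)**2 = (-1/70 + 0)**2 = (-1/70)**2 = 1/4900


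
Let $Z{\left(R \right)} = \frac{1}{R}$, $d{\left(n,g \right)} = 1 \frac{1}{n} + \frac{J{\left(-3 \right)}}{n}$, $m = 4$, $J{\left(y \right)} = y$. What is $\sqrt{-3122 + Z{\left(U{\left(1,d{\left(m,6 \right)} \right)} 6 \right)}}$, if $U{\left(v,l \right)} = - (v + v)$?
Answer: $\frac{i \sqrt{112395}}{6} \approx 55.876 i$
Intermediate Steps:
$d{\left(n,g \right)} = - \frac{2}{n}$ ($d{\left(n,g \right)} = 1 \frac{1}{n} - \frac{3}{n} = \frac{1}{n} - \frac{3}{n} = - \frac{2}{n}$)
$U{\left(v,l \right)} = - 2 v$
$\sqrt{-3122 + Z{\left(U{\left(1,d{\left(m,6 \right)} \right)} 6 \right)}} = \sqrt{-3122 + \frac{1}{\left(-2\right) 1 \cdot 6}} = \sqrt{-3122 + \frac{1}{\left(-2\right) 6}} = \sqrt{-3122 + \frac{1}{-12}} = \sqrt{-3122 - \frac{1}{12}} = \sqrt{- \frac{37465}{12}} = \frac{i \sqrt{112395}}{6}$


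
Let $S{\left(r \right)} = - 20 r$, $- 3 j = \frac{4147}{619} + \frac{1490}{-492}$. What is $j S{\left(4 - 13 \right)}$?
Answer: $- \frac{5590070}{25379} \approx -220.26$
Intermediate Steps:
$j = - \frac{559007}{456822}$ ($j = - \frac{\frac{4147}{619} + \frac{1490}{-492}}{3} = - \frac{4147 \cdot \frac{1}{619} + 1490 \left(- \frac{1}{492}\right)}{3} = - \frac{\frac{4147}{619} - \frac{745}{246}}{3} = \left(- \frac{1}{3}\right) \frac{559007}{152274} = - \frac{559007}{456822} \approx -1.2237$)
$j S{\left(4 - 13 \right)} = - \frac{559007 \left(- 20 \left(4 - 13\right)\right)}{456822} = - \frac{559007 \left(\left(-20\right) \left(-9\right)\right)}{456822} = \left(- \frac{559007}{456822}\right) 180 = - \frac{5590070}{25379}$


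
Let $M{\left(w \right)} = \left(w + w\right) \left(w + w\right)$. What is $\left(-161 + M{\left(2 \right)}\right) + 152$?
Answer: $7$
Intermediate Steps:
$M{\left(w \right)} = 4 w^{2}$ ($M{\left(w \right)} = 2 w 2 w = 4 w^{2}$)
$\left(-161 + M{\left(2 \right)}\right) + 152 = \left(-161 + 4 \cdot 2^{2}\right) + 152 = \left(-161 + 4 \cdot 4\right) + 152 = \left(-161 + 16\right) + 152 = -145 + 152 = 7$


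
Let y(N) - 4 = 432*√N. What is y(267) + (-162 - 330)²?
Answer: 242068 + 432*√267 ≈ 2.4913e+5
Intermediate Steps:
y(N) = 4 + 432*√N
y(267) + (-162 - 330)² = (4 + 432*√267) + (-162 - 330)² = (4 + 432*√267) + (-492)² = (4 + 432*√267) + 242064 = 242068 + 432*√267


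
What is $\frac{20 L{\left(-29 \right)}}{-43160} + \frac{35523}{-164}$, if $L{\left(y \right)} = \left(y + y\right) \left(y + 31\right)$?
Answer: $- \frac{38319805}{176956} \approx -216.55$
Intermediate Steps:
$L{\left(y \right)} = 2 y \left(31 + y\right)$
$\frac{20 L{\left(-29 \right)}}{-43160} + \frac{35523}{-164} = \frac{20 \cdot 2 \left(-29\right) \left(31 - 29\right)}{-43160} + \frac{35523}{-164} = 20 \cdot 2 \left(-29\right) 2 \left(- \frac{1}{43160}\right) + 35523 \left(- \frac{1}{164}\right) = 20 \left(-116\right) \left(- \frac{1}{43160}\right) - \frac{35523}{164} = \left(-2320\right) \left(- \frac{1}{43160}\right) - \frac{35523}{164} = \frac{58}{1079} - \frac{35523}{164} = - \frac{38319805}{176956}$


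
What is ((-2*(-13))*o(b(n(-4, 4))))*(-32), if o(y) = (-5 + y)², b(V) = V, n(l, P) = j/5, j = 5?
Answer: -13312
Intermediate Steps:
n(l, P) = 1 (n(l, P) = 5/5 = 5*(⅕) = 1)
((-2*(-13))*o(b(n(-4, 4))))*(-32) = ((-2*(-13))*(-5 + 1)²)*(-32) = (26*(-4)²)*(-32) = (26*16)*(-32) = 416*(-32) = -13312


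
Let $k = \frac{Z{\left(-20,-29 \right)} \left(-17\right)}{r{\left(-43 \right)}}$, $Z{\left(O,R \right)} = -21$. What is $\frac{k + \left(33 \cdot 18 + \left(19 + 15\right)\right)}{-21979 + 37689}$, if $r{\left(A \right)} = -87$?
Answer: $\frac{18093}{455590} \approx 0.039713$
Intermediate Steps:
$k = - \frac{119}{29}$ ($k = \frac{\left(-21\right) \left(-17\right)}{-87} = 357 \left(- \frac{1}{87}\right) = - \frac{119}{29} \approx -4.1034$)
$\frac{k + \left(33 \cdot 18 + \left(19 + 15\right)\right)}{-21979 + 37689} = \frac{- \frac{119}{29} + \left(33 \cdot 18 + \left(19 + 15\right)\right)}{-21979 + 37689} = \frac{- \frac{119}{29} + \left(594 + 34\right)}{15710} = \left(- \frac{119}{29} + 628\right) \frac{1}{15710} = \frac{18093}{29} \cdot \frac{1}{15710} = \frac{18093}{455590}$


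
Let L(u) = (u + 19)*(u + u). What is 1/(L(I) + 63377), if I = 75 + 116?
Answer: 1/143597 ≈ 6.9639e-6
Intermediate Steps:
I = 191
L(u) = 2*u*(19 + u) (L(u) = (19 + u)*(2*u) = 2*u*(19 + u))
1/(L(I) + 63377) = 1/(2*191*(19 + 191) + 63377) = 1/(2*191*210 + 63377) = 1/(80220 + 63377) = 1/143597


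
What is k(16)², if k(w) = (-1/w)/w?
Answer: 1/65536 ≈ 1.5259e-5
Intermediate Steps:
k(w) = -1/w²
k(16)² = (-1/16²)² = (-1*1/256)² = (-1/256)² = 1/65536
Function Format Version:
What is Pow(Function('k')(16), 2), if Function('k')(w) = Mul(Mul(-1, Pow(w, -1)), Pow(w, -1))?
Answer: Rational(1, 65536) ≈ 1.5259e-5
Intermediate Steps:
Function('k')(w) = Mul(-1, Pow(w, -2))
Pow(Function('k')(16), 2) = Pow(Mul(-1, Pow(16, -2)), 2) = Pow(Mul(-1, Rational(1, 256)), 2) = Pow(Rational(-1, 256), 2) = Rational(1, 65536)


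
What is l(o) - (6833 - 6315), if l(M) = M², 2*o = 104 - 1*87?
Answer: -1783/4 ≈ -445.75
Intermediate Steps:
o = 17/2 (o = (104 - 1*87)/2 = (104 - 87)/2 = (½)*17 = 17/2 ≈ 8.5000)
l(o) - (6833 - 6315) = (17/2)² - (6833 - 6315) = 289/4 - 1*518 = 289/4 - 518 = -1783/4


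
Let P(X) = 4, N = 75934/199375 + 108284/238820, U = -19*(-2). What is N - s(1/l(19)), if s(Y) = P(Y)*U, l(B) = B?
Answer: -359885820981/2380736875 ≈ -151.17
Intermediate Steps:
U = 38
N = 1986184019/2380736875 (N = 75934*(1/199375) + 108284*(1/238820) = 75934/199375 + 27071/59705 = 1986184019/2380736875 ≈ 0.83427)
s(Y) = 152 (s(Y) = 4*38 = 152)
N - s(1/l(19)) = 1986184019/2380736875 - 1*152 = 1986184019/2380736875 - 152 = -359885820981/2380736875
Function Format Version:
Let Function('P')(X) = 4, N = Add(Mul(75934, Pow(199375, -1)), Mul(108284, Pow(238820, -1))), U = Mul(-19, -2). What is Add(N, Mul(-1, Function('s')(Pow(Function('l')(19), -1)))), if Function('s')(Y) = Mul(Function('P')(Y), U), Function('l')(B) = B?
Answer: Rational(-359885820981, 2380736875) ≈ -151.17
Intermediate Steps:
U = 38
N = Rational(1986184019, 2380736875) (N = Add(Mul(75934, Rational(1, 199375)), Mul(108284, Rational(1, 238820))) = Add(Rational(75934, 199375), Rational(27071, 59705)) = Rational(1986184019, 2380736875) ≈ 0.83427)
Function('s')(Y) = 152 (Function('s')(Y) = Mul(4, 38) = 152)
Add(N, Mul(-1, Function('s')(Pow(Function('l')(19), -1)))) = Add(Rational(1986184019, 2380736875), Mul(-1, 152)) = Add(Rational(1986184019, 2380736875), -152) = Rational(-359885820981, 2380736875)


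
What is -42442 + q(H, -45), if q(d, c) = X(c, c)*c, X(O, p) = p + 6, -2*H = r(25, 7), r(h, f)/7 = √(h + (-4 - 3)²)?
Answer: -40687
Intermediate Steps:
r(h, f) = 7*√(49 + h) (r(h, f) = 7*√(h + (-4 - 3)²) = 7*√(h + (-7)²) = 7*√(h + 49) = 7*√(49 + h))
H = -7*√74/2 (H = -7*√(49 + 25)/2 = -7*√74/2 ≈ -30.108)
X(O, p) = 6 + p
q(d, c) = c*(6 + c) (q(d, c) = (6 + c)*c = c*(6 + c))
-42442 + q(H, -45) = -42442 - 45*(6 - 45) = -42442 - 45*(-39) = -42442 + 1755 = -40687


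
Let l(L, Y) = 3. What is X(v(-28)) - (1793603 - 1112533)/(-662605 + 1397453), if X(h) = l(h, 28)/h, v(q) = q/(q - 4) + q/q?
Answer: 1236717/1837120 ≈ 0.67318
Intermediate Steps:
v(q) = 1 + q/(-4 + q) (v(q) = q/(-4 + q) + 1 = 1 + q/(-4 + q))
X(h) = 3/h
X(v(-28)) - (1793603 - 1112533)/(-662605 + 1397453) = 3/((2*(-2 - 28)/(-4 - 28))) - (1793603 - 1112533)/(-662605 + 1397453) = 3/((2*(-30)/(-32))) - 681070/734848 = 3/((2*(-1/32)*(-30))) - 681070/734848 = 3/(15/8) - 1*340535/367424 = 3*(8/15) - 340535/367424 = 8/5 - 340535/367424 = 1236717/1837120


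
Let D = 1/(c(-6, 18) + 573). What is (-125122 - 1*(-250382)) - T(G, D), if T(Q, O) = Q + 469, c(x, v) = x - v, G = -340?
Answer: 125131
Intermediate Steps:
D = 1/549 (D = 1/((-6 - 1*18) + 573) = 1/((-6 - 18) + 573) = 1/(-24 + 573) = 1/549 ≈ 0.0018215)
T(Q, O) = 469 + Q
(-125122 - 1*(-250382)) - T(G, D) = (-125122 - 1*(-250382)) - (469 - 340) = (-125122 + 250382) - 1*129 = 125260 - 129 = 125131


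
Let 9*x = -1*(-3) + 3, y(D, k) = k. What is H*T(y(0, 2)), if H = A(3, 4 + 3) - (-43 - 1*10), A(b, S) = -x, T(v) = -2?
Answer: -314/3 ≈ -104.67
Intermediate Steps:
x = ⅔ (x = (-1*(-3) + 3)/9 = (3 + 3)/9 = (⅑)*6 = ⅔ ≈ 0.66667)
A(b, S) = -⅔ (A(b, S) = -1*⅔ = -⅔)
H = 157/3 (H = -⅔ - (-43 - 1*10) = -⅔ - (-43 - 10) = -⅔ - 1*(-53) = -⅔ + 53 = 157/3 ≈ 52.333)
H*T(y(0, 2)) = (157/3)*(-2) = -314/3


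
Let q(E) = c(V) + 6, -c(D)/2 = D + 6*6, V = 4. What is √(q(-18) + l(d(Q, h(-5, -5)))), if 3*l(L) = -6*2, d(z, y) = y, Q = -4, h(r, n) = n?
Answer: I*√78 ≈ 8.8318*I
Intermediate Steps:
c(D) = -72 - 2*D (c(D) = -2*(D + 6*6) = -2*(D + 36) = -2*(36 + D) = -72 - 2*D)
l(L) = -4 (l(L) = (-6*2)/3 = (⅓)*(-12) = -4)
q(E) = -74 (q(E) = (-72 - 2*4) + 6 = (-72 - 8) + 6 = -80 + 6 = -74)
√(q(-18) + l(d(Q, h(-5, -5)))) = √(-74 - 4) = √(-78) = I*√78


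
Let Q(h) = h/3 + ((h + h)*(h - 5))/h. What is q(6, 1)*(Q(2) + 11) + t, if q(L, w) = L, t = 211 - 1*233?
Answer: 12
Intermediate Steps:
t = -22 (t = 211 - 233 = -22)
Q(h) = -10 + 7*h/3 (Q(h) = h*(1/3) + ((2*h)*(-5 + h))/h = h/3 + (2*h*(-5 + h))/h = h/3 + (-10 + 2*h) = -10 + 7*h/3)
q(6, 1)*(Q(2) + 11) + t = 6*((-10 + (7/3)*2) + 11) - 22 = 6*((-10 + 14/3) + 11) - 22 = 6*(-16/3 + 11) - 22 = 6*(17/3) - 22 = 34 - 22 = 12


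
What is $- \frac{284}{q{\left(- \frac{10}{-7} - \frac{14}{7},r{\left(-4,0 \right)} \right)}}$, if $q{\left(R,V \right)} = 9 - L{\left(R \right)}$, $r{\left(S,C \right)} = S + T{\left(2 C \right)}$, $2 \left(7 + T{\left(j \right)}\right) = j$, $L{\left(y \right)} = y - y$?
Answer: $- \frac{284}{9} \approx -31.556$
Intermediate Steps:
$L{\left(y \right)} = 0$
$T{\left(j \right)} = -7 + \frac{j}{2}$
$r{\left(S,C \right)} = -7 + C + S$ ($r{\left(S,C \right)} = S + \left(-7 + \frac{2 C}{2}\right) = S + \left(-7 + C\right) = -7 + C + S$)
$q{\left(R,V \right)} = 9$ ($q{\left(R,V \right)} = 9 - 0 = 9 + 0 = 9$)
$- \frac{284}{q{\left(- \frac{10}{-7} - \frac{14}{7},r{\left(-4,0 \right)} \right)}} = - \frac{284}{9}$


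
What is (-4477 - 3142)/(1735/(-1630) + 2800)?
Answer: -2483794/912453 ≈ -2.7221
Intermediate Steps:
(-4477 - 3142)/(1735/(-1630) + 2800) = -7619/(1735*(-1/1630) + 2800) = -7619/(-347/326 + 2800) = -7619/912453/326 = -7619*326/912453 = -2483794/912453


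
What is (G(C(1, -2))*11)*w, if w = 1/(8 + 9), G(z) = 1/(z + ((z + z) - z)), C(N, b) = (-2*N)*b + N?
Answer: 11/170 ≈ 0.064706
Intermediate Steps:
C(N, b) = N - 2*N*b (C(N, b) = -2*N*b + N = N - 2*N*b)
G(z) = 1/(2*z) (G(z) = 1/(z + (2*z - z)) = 1/(z + z) = 1/(2*z))
w = 1/17 ≈ 0.058824
(G(C(1, -2))*11)*w = ((1/(2*((1*(1 - 2*(-2))))))*11)*(1/17) = ((1/(2*((1*(1 + 4)))))*11)*(1/17) = ((1/(2*((1*5))))*11)*(1/17) = (((1/2)/5)*11)*(1/17) = (((1/2)*(1/5))*11)*(1/17) = ((1/10)*11)*(1/17) = (11/10)*(1/17) = 11/170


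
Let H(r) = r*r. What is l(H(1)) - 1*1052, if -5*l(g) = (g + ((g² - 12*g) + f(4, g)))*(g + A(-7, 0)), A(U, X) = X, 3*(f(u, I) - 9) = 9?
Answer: -5262/5 ≈ -1052.4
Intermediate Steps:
f(u, I) = 12 (f(u, I) = 9 + (⅓)*9 = 9 + 3 = 12)
H(r) = r²
l(g) = -g*(12 + g² - 11*g)/5 (l(g) = -(g + ((g² - 12*g) + 12))*(g + 0)/5 = -(g + (12 + g² - 12*g))*g/5 = -(12 + g² - 11*g)*g/5 = -g*(12 + g² - 11*g)/5)
l(H(1)) - 1*1052 = (⅕)*1²*(-12 - (1²)² + 11*1²) - 1*1052 = (⅕)*1*(-12 - 1*1² + 11*1) - 1052 = (⅕)*1*(-12 - 1*1 + 11) - 1052 = (⅕)*1*(-12 - 1 + 11) - 1052 = (⅕)*1*(-2) - 1052 = -⅖ - 1052 = -5262/5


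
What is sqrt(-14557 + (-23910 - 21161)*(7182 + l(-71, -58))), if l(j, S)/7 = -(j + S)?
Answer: 2*I*sqrt(91103398) ≈ 19090.0*I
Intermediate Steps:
l(j, S) = -7*S - 7*j (l(j, S) = 7*(-(j + S)) = 7*(-(S + j)) = 7*(-S - j) = -7*S - 7*j)
sqrt(-14557 + (-23910 - 21161)*(7182 + l(-71, -58))) = sqrt(-14557 + (-23910 - 21161)*(7182 + (-7*(-58) - 7*(-71)))) = sqrt(-14557 - 45071*(7182 + (406 + 497))) = sqrt(-14557 - 45071*(7182 + 903)) = sqrt(-14557 - 45071*8085) = sqrt(-14557 - 364399035) = sqrt(-364413592) = 2*I*sqrt(91103398)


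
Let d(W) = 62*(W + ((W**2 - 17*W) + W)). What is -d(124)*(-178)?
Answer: 149162576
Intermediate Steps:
d(W) = -930*W + 62*W**2 (d(W) = 62*(W + (W**2 - 16*W)) = 62*(W**2 - 15*W) = -930*W + 62*W**2)
-d(124)*(-178) = -62*124*(-15 + 124)*(-178) = -62*124*109*(-178) = -1*837992*(-178) = -837992*(-178) = 149162576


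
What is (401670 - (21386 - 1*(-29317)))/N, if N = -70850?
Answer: -350967/70850 ≈ -4.9537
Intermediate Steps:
(401670 - (21386 - 1*(-29317)))/N = (401670 - (21386 - 1*(-29317)))/(-70850) = (401670 - (21386 + 29317))*(-1/70850) = (401670 - 1*50703)*(-1/70850) = (401670 - 50703)*(-1/70850) = 350967*(-1/70850) = -350967/70850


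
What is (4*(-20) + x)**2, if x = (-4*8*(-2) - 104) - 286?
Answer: 164836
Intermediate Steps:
x = -326 (x = (-32*(-2) - 104) - 286 = (64 - 104) - 286 = -40 - 286 = -326)
(4*(-20) + x)**2 = (4*(-20) - 326)**2 = (-80 - 326)**2 = (-406)**2 = 164836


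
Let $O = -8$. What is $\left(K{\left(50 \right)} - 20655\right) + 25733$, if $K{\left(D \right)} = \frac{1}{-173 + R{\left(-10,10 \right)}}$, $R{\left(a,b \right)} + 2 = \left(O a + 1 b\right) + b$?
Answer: $\frac{380849}{75} \approx 5078.0$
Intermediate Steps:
$R{\left(a,b \right)} = -2 - 8 a + 2 b$ ($R{\left(a,b \right)} = -2 + \left(\left(- 8 a + 1 b\right) + b\right) = -2 + \left(\left(- 8 a + b\right) + b\right) = -2 + \left(\left(b - 8 a\right) + b\right) = -2 - \left(- 2 b + 8 a\right) = -2 - 8 a + 2 b$)
$K{\left(D \right)} = - \frac{1}{75}$ ($K{\left(D \right)} = \frac{1}{-173 - -98} = \frac{1}{-173 + \left(-2 + 80 + 20\right)} = \frac{1}{-173 + 98} = \frac{1}{-75} = - \frac{1}{75}$)
$\left(K{\left(50 \right)} - 20655\right) + 25733 = \left(- \frac{1}{75} - 20655\right) + 25733 = - \frac{1549126}{75} + 25733 = \frac{380849}{75}$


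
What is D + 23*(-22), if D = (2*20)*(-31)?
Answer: -1746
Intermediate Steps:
D = -1240 (D = 40*(-31) = -1240)
D + 23*(-22) = -1240 + 23*(-22) = -1240 - 506 = -1746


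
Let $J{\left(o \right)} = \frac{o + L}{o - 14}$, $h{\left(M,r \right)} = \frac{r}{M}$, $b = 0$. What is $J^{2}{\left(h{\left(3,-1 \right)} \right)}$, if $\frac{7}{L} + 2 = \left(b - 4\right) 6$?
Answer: $\frac{2209}{1249924} \approx 0.0017673$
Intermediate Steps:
$L = - \frac{7}{26}$ ($L = \frac{7}{-2 + \left(0 - 4\right) 6} = \frac{7}{-2 - 24} = \frac{7}{-26} = 7 \left(- \frac{1}{26}\right) = - \frac{7}{26} \approx -0.26923$)
$J{\left(o \right)} = \frac{- \frac{7}{26} + o}{-14 + o}$ ($J{\left(o \right)} = \frac{o - \frac{7}{26}}{o - 14} = \frac{- \frac{7}{26} + o}{-14 + o}$)
$J^{2}{\left(h{\left(3,-1 \right)} \right)} = \left(\frac{- \frac{7}{26} - \frac{1}{3}}{-14 - \frac{1}{3}}\right)^{2} = \left(\frac{1}{- \frac{43}{3}} \left(- \frac{47}{78}\right)\right)^{2} = \left(\left(- \frac{3}{43}\right) \left(- \frac{47}{78}\right)\right)^{2} = \left(\frac{47}{1118}\right)^{2} = \frac{2209}{1249924}$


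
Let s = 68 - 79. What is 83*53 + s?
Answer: 4388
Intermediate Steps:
s = -11
83*53 + s = 83*53 - 11 = 4399 - 11 = 4388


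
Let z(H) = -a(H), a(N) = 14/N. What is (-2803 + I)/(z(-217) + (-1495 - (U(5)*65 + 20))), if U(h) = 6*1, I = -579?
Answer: 104842/59053 ≈ 1.7754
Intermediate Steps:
U(h) = 6
z(H) = -14/H
(-2803 + I)/(z(-217) + (-1495 - (U(5)*65 + 20))) = (-2803 - 579)/(-14/(-217) + (-1495 - (6*65 + 20))) = -3382/(-14*(-1/217) + (-1495 - (390 + 20))) = -3382/(2/31 + (-1495 - 1*410)) = -3382/(2/31 + (-1495 - 410)) = -3382/(2/31 - 1905) = -3382/(-59053/31) = -3382*(-31/59053) = 104842/59053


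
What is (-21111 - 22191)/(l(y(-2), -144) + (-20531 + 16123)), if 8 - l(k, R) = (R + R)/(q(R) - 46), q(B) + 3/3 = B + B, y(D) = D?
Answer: 7253085/737144 ≈ 9.8394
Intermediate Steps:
q(B) = -1 + 2*B (q(B) = -1 + (B + B) = -1 + 2*B)
l(k, R) = 8 - 2*R/(-47 + 2*R) (l(k, R) = 8 - (R + R)/((-1 + 2*R) - 46) = 8 - 2*R/(-47 + 2*R))
(-21111 - 22191)/(l(y(-2), -144) + (-20531 + 16123)) = (-21111 - 22191)/(2*(-188 + 7*(-144))/(-47 + 2*(-144)) + (-20531 + 16123)) = -43302/(2*(-188 - 1008)/(-47 - 288) - 4408) = -43302/(2*(-1196)/(-335) - 4408) = -43302/(2*(-1/335)*(-1196) - 4408) = -43302/(2392/335 - 4408) = -43302/(-1474288/335) = -43302*(-335/1474288) = 7253085/737144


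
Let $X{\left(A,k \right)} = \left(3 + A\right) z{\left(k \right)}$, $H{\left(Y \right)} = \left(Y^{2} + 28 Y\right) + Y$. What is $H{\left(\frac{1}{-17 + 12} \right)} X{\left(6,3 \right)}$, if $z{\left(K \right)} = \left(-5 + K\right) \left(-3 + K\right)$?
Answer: $0$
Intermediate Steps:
$H{\left(Y \right)} = Y^{2} + 29 Y$
$X{\left(A,k \right)} = \left(3 + A\right) \left(15 + k^{2} - 8 k\right)$
$H{\left(\frac{1}{-17 + 12} \right)} X{\left(6,3 \right)} = \frac{29 + \frac{1}{-17 + 12}}{-17 + 12} \left(3 + 6\right) \left(15 + 3^{2} - 24\right) = \frac{29 + \frac{1}{-5}}{-5} \cdot 9 \left(15 + 9 - 24\right) = - \frac{29 - \frac{1}{5}}{5} \cdot 9 \cdot 0 = \left(- \frac{1}{5}\right) \frac{144}{5} \cdot 0 = \left(- \frac{144}{25}\right) 0 = 0$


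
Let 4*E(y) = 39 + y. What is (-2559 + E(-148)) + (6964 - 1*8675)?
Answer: -17189/4 ≈ -4297.3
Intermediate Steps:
E(y) = 39/4 + y/4 (E(y) = (39 + y)/4 = 39/4 + y/4)
(-2559 + E(-148)) + (6964 - 1*8675) = (-2559 + (39/4 + (¼)*(-148))) + (6964 - 1*8675) = (-2559 + (39/4 - 37)) + (6964 - 8675) = (-2559 - 109/4) - 1711 = -10345/4 - 1711 = -17189/4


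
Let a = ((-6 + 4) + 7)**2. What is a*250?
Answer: 6250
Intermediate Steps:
a = 25 (a = (-2 + 7)**2 = 5**2 = 25)
a*250 = 25*250 = 6250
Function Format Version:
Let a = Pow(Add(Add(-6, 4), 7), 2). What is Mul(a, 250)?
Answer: 6250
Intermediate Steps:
a = 25 (a = Pow(Add(-2, 7), 2) = Pow(5, 2) = 25)
Mul(a, 250) = Mul(25, 250) = 6250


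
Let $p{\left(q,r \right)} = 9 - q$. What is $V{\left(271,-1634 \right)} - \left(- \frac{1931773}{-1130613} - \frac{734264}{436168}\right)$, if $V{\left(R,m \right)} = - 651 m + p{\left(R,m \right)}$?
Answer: $\frac{65554700453804302}{61642151373} \approx 1.0635 \cdot 10^{6}$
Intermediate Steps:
$V{\left(R,m \right)} = 9 - R - 651 m$ ($V{\left(R,m \right)} = - 651 m - \left(-9 + R\right) = 9 - R - 651 m$)
$V{\left(271,-1634 \right)} - \left(- \frac{1931773}{-1130613} - \frac{734264}{436168}\right) = \left(9 - 271 - -1063734\right) - \left(- \frac{1931773}{-1130613} - \frac{734264}{436168}\right) = \left(9 - 271 + 1063734\right) - \left(\left(-1931773\right) \left(- \frac{1}{1130613}\right) - \frac{91783}{54521}\right) = 1063472 - \left(\frac{1931773}{1130613} - \frac{91783}{54521}\right) = 1063472 - \frac{1551142754}{61642151373} = \frac{65554700453804302}{61642151373}$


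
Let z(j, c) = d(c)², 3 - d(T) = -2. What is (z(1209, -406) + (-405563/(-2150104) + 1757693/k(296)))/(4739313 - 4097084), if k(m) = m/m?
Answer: 3779276908235/1380859141816 ≈ 2.7369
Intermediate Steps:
d(T) = 5 (d(T) = 3 - 1*(-2) = 3 + 2 = 5)
k(m) = 1
z(j, c) = 25 (z(j, c) = 5² = 25)
(z(1209, -406) + (-405563/(-2150104) + 1757693/k(296)))/(4739313 - 4097084) = (25 + (-405563/(-2150104) + 1757693/1))/(4739313 - 4097084) = (25 + (-405563*(-1/2150104) + 1757693*1))/642229 = (25 + (405563/2150104 + 1757693))*(1/642229) = (25 + 3779223155635/2150104)*(1/642229) = (3779276908235/2150104)*(1/642229) = 3779276908235/1380859141816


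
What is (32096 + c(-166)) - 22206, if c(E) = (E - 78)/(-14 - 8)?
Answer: 108912/11 ≈ 9901.1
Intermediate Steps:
c(E) = 39/11 - E/22 (c(E) = (-78 + E)/(-22) = (-78 + E)*(-1/22) = 39/11 - E/22)
(32096 + c(-166)) - 22206 = (32096 + (39/11 - 1/22*(-166))) - 22206 = (32096 + (39/11 + 83/11)) - 22206 = (32096 + 122/11) - 22206 = 353178/11 - 22206 = 108912/11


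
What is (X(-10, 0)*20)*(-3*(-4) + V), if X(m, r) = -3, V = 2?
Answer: -840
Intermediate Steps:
(X(-10, 0)*20)*(-3*(-4) + V) = (-3*20)*(-3*(-4) + 2) = -60*(12 + 2) = -60*14 = -840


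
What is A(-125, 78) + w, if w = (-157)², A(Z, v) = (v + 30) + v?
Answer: 24835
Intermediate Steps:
A(Z, v) = 30 + 2*v (A(Z, v) = (30 + v) + v = 30 + 2*v)
w = 24649
A(-125, 78) + w = (30 + 2*78) + 24649 = (30 + 156) + 24649 = 186 + 24649 = 24835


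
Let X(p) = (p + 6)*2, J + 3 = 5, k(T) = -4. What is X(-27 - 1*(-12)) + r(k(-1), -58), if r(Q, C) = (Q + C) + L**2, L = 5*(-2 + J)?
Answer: -80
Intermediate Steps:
J = 2 (J = -3 + 5 = 2)
L = 0 (L = 5*(-2 + 2) = 5*0 = 0)
X(p) = 12 + 2*p (X(p) = (6 + p)*2 = 12 + 2*p)
r(Q, C) = C + Q (r(Q, C) = (Q + C) + 0**2 = (C + Q) + 0 = C + Q)
X(-27 - 1*(-12)) + r(k(-1), -58) = (12 + 2*(-27 - 1*(-12))) + (-58 - 4) = (12 + 2*(-27 + 12)) - 62 = (12 + 2*(-15)) - 62 = (12 - 30) - 62 = -18 - 62 = -80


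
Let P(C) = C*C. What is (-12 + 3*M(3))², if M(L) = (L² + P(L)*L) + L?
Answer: 11025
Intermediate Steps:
P(C) = C²
M(L) = L + L² + L³ (M(L) = (L² + L²*L) + L = (L² + L³) + L = L + L² + L³)
(-12 + 3*M(3))² = (-12 + 3*(3*(1 + 3 + 3²)))² = (-12 + 3*(3*(1 + 3 + 9)))² = (-12 + 3*(3*13))² = (-12 + 3*39)² = (-12 + 117)² = 105² = 11025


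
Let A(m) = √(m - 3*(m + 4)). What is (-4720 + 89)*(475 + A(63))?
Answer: -2199725 - 4631*I*√138 ≈ -2.1997e+6 - 54402.0*I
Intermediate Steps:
A(m) = √(-12 - 2*m) (A(m) = √(m - 3*(4 + m)) = √(m + (-12 - 3*m)) = √(-12 - 2*m))
(-4720 + 89)*(475 + A(63)) = (-4720 + 89)*(475 + √(-12 - 2*63)) = -4631*(475 + √(-12 - 126)) = -4631*(475 + √(-138)) = -4631*(475 + I*√138) = -2199725 - 4631*I*√138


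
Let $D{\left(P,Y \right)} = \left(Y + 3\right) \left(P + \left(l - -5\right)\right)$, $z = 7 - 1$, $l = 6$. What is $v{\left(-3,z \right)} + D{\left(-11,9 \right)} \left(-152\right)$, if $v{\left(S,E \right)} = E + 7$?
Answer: $13$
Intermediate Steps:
$z = 6$ ($z = 7 - 1 = 6$)
$v{\left(S,E \right)} = 7 + E$
$D{\left(P,Y \right)} = \left(3 + Y\right) \left(11 + P\right)$ ($D{\left(P,Y \right)} = \left(Y + 3\right) \left(P + \left(6 - -5\right)\right) = \left(3 + Y\right) \left(P + \left(6 + 5\right)\right) = \left(3 + Y\right) \left(P + 11\right) = \left(3 + Y\right) \left(11 + P\right)$)
$v{\left(-3,z \right)} + D{\left(-11,9 \right)} \left(-152\right) = \left(7 + 6\right) + \left(33 + 3 \left(-11\right) + 11 \cdot 9 - 99\right) \left(-152\right) = 13 + \left(33 - 33 + 99 - 99\right) \left(-152\right) = 13 + 0 \left(-152\right) = 13 + 0 = 13$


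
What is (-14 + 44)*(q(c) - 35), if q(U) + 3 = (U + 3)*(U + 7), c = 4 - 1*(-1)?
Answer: 1740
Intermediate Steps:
c = 5 (c = 4 + 1 = 5)
q(U) = -3 + (3 + U)*(7 + U) (q(U) = -3 + (U + 3)*(U + 7) = -3 + (3 + U)*(7 + U))
(-14 + 44)*(q(c) - 35) = (-14 + 44)*((18 + 5² + 10*5) - 35) = 30*((18 + 25 + 50) - 35) = 30*(93 - 35) = 30*58 = 1740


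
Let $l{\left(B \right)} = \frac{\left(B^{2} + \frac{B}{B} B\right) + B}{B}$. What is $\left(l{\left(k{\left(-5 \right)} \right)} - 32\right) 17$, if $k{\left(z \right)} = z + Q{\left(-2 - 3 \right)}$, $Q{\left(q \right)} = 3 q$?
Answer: $-850$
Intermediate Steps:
$k{\left(z \right)} = -15 + z$ ($k{\left(z \right)} = z + 3 \left(-2 - 3\right) = z + 3 \left(-5\right) = z - 15 = -15 + z$)
$l{\left(B \right)} = \frac{B^{2} + 2 B}{B}$ ($l{\left(B \right)} = \frac{\left(B^{2} + 1 B\right) + B}{B} = \frac{\left(B^{2} + B\right) + B}{B} = \frac{\left(B + B^{2}\right) + B}{B} = \frac{B^{2} + 2 B}{B}$)
$\left(l{\left(k{\left(-5 \right)} \right)} - 32\right) 17 = \left(\left(2 - 20\right) - 32\right) 17 = \left(-18 - 32\right) 17 = \left(-50\right) 17 = -850$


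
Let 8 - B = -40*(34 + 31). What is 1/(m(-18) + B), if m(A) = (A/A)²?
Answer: 1/2609 ≈ 0.00038329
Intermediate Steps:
m(A) = 1 (m(A) = 1² = 1)
B = 2608 (B = 8 - (-40)*(34 + 31) = 8 - (-40)*65 = 8 - 1*(-2600) = 8 + 2600 = 2608)
1/(m(-18) + B) = 1/(1 + 2608) = 1/2609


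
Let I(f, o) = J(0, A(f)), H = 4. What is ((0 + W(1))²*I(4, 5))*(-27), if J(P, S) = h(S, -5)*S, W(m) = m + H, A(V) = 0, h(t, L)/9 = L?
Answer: 0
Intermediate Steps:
h(t, L) = 9*L
W(m) = 4 + m (W(m) = m + 4 = 4 + m)
J(P, S) = -45*S (J(P, S) = (9*(-5))*S = -45*S)
I(f, o) = 0 (I(f, o) = -45*0 = 0)
((0 + W(1))²*I(4, 5))*(-27) = ((0 + (4 + 1))²*0)*(-27) = ((0 + 5)²*0)*(-27) = (5²*0)*(-27) = (25*0)*(-27) = 0*(-27) = 0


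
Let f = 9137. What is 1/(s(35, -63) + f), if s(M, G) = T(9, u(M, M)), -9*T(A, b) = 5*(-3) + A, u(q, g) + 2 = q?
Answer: 3/27413 ≈ 0.00010944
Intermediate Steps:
u(q, g) = -2 + q
T(A, b) = 5/3 - A/9 (T(A, b) = -(5*(-3) + A)/9 = -(-15 + A)/9 = 5/3 - A/9)
s(M, G) = 2/3 (s(M, G) = 5/3 - 1/9*9 = 5/3 - 1 = 2/3)
1/(s(35, -63) + f) = 1/(2/3 + 9137) = 1/(27413/3) = 3/27413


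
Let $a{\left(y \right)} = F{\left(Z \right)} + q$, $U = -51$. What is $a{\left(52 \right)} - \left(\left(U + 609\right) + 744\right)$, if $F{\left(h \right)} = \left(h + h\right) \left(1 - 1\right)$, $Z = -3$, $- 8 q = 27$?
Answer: $- \frac{10443}{8} \approx -1305.4$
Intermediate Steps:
$q = - \frac{27}{8}$ ($q = \left(- \frac{1}{8}\right) 27 = - \frac{27}{8} \approx -3.375$)
$F{\left(h \right)} = 0$ ($F{\left(h \right)} = 2 h 0 = 0$)
$a{\left(y \right)} = - \frac{27}{8}$ ($a{\left(y \right)} = 0 - \frac{27}{8} = - \frac{27}{8}$)
$a{\left(52 \right)} - \left(\left(U + 609\right) + 744\right) = - \frac{27}{8} - \left(\left(-51 + 609\right) + 744\right) = - \frac{27}{8} - \left(558 + 744\right) = - \frac{27}{8} - 1302 = - \frac{10443}{8}$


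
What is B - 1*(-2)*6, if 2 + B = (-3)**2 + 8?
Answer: 27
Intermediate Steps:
B = 15 (B = -2 + ((-3)**2 + 8) = -2 + (9 + 8) = -2 + 17 = 15)
B - 1*(-2)*6 = 15 - 1*(-2)*6 = 15 + 2*6 = 15 + 12 = 27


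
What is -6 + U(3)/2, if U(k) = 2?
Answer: -5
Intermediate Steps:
-6 + U(3)/2 = -6 + 2/2 = -6 + 2*(½) = -6 + 1 = -5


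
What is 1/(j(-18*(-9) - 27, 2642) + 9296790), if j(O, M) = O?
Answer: 1/9296925 ≈ 1.0756e-7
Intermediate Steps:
1/(j(-18*(-9) - 27, 2642) + 9296790) = 1/((-18*(-9) - 27) + 9296790) = 1/((162 - 27) + 9296790) = 1/(135 + 9296790) = 1/9296925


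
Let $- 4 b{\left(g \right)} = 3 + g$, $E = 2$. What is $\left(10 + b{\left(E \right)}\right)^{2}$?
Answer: $\frac{1225}{16} \approx 76.563$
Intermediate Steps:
$b{\left(g \right)} = - \frac{3}{4} - \frac{g}{4}$ ($b{\left(g \right)} = - \frac{3 + g}{4} = - \frac{3}{4} - \frac{g}{4}$)
$\left(10 + b{\left(E \right)}\right)^{2} = \left(10 - \frac{5}{4}\right)^{2} = \left(\frac{35}{4}\right)^{2} = \frac{1225}{16}$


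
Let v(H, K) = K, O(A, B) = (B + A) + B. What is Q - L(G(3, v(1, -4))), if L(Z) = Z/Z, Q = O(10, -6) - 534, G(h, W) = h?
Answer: -537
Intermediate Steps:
O(A, B) = A + 2*B (O(A, B) = (A + B) + B = A + 2*B)
Q = -536 (Q = (10 + 2*(-6)) - 534 = (10 - 12) - 534 = -2 - 534 = -536)
L(Z) = 1
Q - L(G(3, v(1, -4))) = -536 - 1*1 = -536 - 1 = -537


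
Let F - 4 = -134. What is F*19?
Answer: -2470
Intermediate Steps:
F = -130 (F = 4 - 134 = -130)
F*19 = -130*19 = -2470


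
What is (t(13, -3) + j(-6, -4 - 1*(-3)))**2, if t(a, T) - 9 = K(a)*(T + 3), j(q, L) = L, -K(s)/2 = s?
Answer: 64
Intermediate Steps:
K(s) = -2*s
t(a, T) = 9 - 2*a*(3 + T) (t(a, T) = 9 + (-2*a)*(T + 3) = 9 + (-2*a)*(3 + T) = 9 - 2*a*(3 + T))
(t(13, -3) + j(-6, -4 - 1*(-3)))**2 = ((9 - 6*13 - 2*(-3)*13) + (-4 - 1*(-3)))**2 = ((9 - 78 + 78) + (-4 + 3))**2 = (9 - 1)**2 = 8**2 = 64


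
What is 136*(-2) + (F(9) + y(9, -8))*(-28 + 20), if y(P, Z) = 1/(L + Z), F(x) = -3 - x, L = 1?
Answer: -1224/7 ≈ -174.86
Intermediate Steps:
y(P, Z) = 1/(1 + Z)
136*(-2) + (F(9) + y(9, -8))*(-28 + 20) = 136*(-2) + ((-3 - 1*9) + 1/(1 - 8))*(-28 + 20) = -272 + ((-3 - 9) + 1/(-7))*(-8) = -272 + (-12 - ⅐)*(-8) = -272 - 85/7*(-8) = -272 + 680/7 = -1224/7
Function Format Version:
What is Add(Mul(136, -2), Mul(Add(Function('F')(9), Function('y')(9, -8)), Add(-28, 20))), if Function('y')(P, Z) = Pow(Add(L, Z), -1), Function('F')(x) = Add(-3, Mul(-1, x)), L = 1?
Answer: Rational(-1224, 7) ≈ -174.86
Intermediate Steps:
Function('y')(P, Z) = Pow(Add(1, Z), -1)
Add(Mul(136, -2), Mul(Add(Function('F')(9), Function('y')(9, -8)), Add(-28, 20))) = Add(Mul(136, -2), Mul(Add(Add(-3, Mul(-1, 9)), Pow(Add(1, -8), -1)), Add(-28, 20))) = Add(-272, Mul(Add(Add(-3, -9), Pow(-7, -1)), -8)) = Add(-272, Mul(Add(-12, Rational(-1, 7)), -8)) = Add(-272, Mul(Rational(-85, 7), -8)) = Add(-272, Rational(680, 7)) = Rational(-1224, 7)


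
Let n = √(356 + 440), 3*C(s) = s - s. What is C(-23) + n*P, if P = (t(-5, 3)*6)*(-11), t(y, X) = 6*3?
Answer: -2376*√199 ≈ -33518.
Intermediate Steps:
t(y, X) = 18
C(s) = 0 (C(s) = (s - s)/3 = (⅓)*0 = 0)
n = 2*√199 (n = √796 = 2*√199 ≈ 28.213)
P = -1188 (P = (18*6)*(-11) = 108*(-11) = -1188)
C(-23) + n*P = 0 + (2*√199)*(-1188) = 0 - 2376*√199 = -2376*√199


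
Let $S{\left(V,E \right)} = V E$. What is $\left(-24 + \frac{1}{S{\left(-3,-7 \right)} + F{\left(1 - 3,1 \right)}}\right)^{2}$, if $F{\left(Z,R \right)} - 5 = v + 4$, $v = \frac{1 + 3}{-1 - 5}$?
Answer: $\frac{4447881}{7744} \approx 574.37$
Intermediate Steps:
$v = - \frac{2}{3}$ ($v = \frac{4}{-6} = 4 \left(- \frac{1}{6}\right) = - \frac{2}{3} \approx -0.66667$)
$S{\left(V,E \right)} = E V$
$F{\left(Z,R \right)} = \frac{25}{3}$ ($F{\left(Z,R \right)} = 5 + \left(- \frac{2}{3} + 4\right) = 5 + \frac{10}{3} = \frac{25}{3}$)
$\left(-24 + \frac{1}{S{\left(-3,-7 \right)} + F{\left(1 - 3,1 \right)}}\right)^{2} = \left(-24 + \frac{1}{\left(-7\right) \left(-3\right) + \frac{25}{3}}\right)^{2} = \left(-24 + \frac{1}{21 + \frac{25}{3}}\right)^{2} = \left(-24 + \frac{1}{\frac{88}{3}}\right)^{2} = \left(-24 + \frac{3}{88}\right)^{2} = \left(- \frac{2109}{88}\right)^{2} = \frac{4447881}{7744}$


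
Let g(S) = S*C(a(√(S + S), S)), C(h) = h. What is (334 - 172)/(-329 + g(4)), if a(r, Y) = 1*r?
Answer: -53298/108113 - 1296*√2/108113 ≈ -0.50994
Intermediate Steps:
a(r, Y) = r
g(S) = √2*S^(3/2) (g(S) = S*√(S + S) = S*√(2*S) = S*(√2*√S) = √2*S^(3/2))
(334 - 172)/(-329 + g(4)) = (334 - 172)/(-329 + √2*4^(3/2)) = 162/(-329 + √2*8) = 162/(-329 + 8*√2)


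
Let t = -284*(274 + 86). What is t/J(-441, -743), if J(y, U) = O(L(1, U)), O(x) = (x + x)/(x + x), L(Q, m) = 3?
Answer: -102240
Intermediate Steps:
O(x) = 1 (O(x) = (2*x)/((2*x)) = (2*x)*(1/(2*x)) = 1)
t = -102240 (t = -284*360 = -102240)
J(y, U) = 1
t/J(-441, -743) = -102240/1 = -102240*1 = -102240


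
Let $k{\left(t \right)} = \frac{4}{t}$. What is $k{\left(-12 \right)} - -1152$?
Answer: $\frac{3455}{3} \approx 1151.7$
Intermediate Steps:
$k{\left(-12 \right)} - -1152 = \frac{4}{-12} - -1152 = 4 \left(- \frac{1}{12}\right) + 1152 = - \frac{1}{3} + 1152 = \frac{3455}{3}$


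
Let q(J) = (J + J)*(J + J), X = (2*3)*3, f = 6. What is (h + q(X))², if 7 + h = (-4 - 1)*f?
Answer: 1585081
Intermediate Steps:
h = -37 (h = -7 + (-4 - 1)*6 = -7 - 5*6 = -7 - 30 = -37)
X = 18 (X = 6*3 = 18)
q(J) = 4*J² (q(J) = (2*J)*(2*J) = 4*J²)
(h + q(X))² = (-37 + 4*18²)² = (-37 + 4*324)² = (-37 + 1296)² = 1259² = 1585081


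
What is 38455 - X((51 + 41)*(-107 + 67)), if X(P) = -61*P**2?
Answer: 826124855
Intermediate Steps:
38455 - X((51 + 41)*(-107 + 67)) = 38455 - (-61)*((51 + 41)*(-107 + 67))**2 = 38455 - (-61)*(92*(-40))**2 = 38455 - (-61)*(-3680)**2 = 38455 - (-61)*13542400 = 38455 - 1*(-826086400) = 38455 + 826086400 = 826124855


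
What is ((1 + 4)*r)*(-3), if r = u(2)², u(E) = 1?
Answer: -15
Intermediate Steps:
r = 1 (r = 1² = 1)
((1 + 4)*r)*(-3) = ((1 + 4)*1)*(-3) = (5*1)*(-3) = 5*(-3) = -15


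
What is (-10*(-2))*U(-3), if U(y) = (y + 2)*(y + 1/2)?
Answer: 50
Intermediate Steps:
U(y) = (½ + y)*(2 + y) (U(y) = (2 + y)*(y + ½) = (2 + y)*(½ + y) = (½ + y)*(2 + y))
(-10*(-2))*U(-3) = (-10*(-2))*(1 + (-3)² + (5/2)*(-3)) = 20*(1 + 9 - 15/2) = 20*(5/2) = 50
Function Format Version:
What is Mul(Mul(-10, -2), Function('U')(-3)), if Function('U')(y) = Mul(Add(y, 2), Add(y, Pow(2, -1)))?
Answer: 50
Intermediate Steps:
Function('U')(y) = Mul(Add(Rational(1, 2), y), Add(2, y)) (Function('U')(y) = Mul(Add(2, y), Add(y, Rational(1, 2))) = Mul(Add(2, y), Add(Rational(1, 2), y)) = Mul(Add(Rational(1, 2), y), Add(2, y)))
Mul(Mul(-10, -2), Function('U')(-3)) = Mul(Mul(-10, -2), Add(1, Pow(-3, 2), Mul(Rational(5, 2), -3))) = Mul(20, Add(1, 9, Rational(-15, 2))) = Mul(20, Rational(5, 2)) = 50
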